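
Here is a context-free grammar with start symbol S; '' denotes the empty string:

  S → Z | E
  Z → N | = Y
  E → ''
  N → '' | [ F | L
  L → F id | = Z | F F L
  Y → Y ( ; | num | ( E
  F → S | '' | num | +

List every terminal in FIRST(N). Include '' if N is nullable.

N → '' contributes ''.
N → [ F contributes {[}.
From N → L: add FIRST(L) = { +, =, [, id, num }.
Union: FIRST(N) = { +, =, [, id, num, '' }.

{ +, =, [, id, num, '' }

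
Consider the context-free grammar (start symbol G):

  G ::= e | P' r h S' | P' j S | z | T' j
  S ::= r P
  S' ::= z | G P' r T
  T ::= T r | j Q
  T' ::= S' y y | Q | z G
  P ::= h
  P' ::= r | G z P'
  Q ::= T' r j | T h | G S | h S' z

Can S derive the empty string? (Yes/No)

No nonterminal in this grammar is nullable.
No production of S has an RHS whose symbols are all nullable, so S is not nullable.

No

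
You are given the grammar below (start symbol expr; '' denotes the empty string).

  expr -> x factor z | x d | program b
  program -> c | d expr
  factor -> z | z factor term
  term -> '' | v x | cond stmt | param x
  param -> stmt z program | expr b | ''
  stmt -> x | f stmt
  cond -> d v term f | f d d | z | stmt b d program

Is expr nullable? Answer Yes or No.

No

Nullable nonterminals: param, term.
No production of expr has an RHS whose symbols are all nullable, so expr is not nullable.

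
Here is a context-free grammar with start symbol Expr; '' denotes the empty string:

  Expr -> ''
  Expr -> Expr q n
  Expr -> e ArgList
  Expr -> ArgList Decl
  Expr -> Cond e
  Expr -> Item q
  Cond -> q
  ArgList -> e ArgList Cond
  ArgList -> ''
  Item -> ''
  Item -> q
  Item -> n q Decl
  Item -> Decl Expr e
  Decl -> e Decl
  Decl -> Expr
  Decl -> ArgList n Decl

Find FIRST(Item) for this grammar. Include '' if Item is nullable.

Item -> '' contributes ''.
Item -> q contributes {q}.
Item -> n q Decl contributes {n}.
From Item -> Decl Expr e: Decl, Expr nullable, take FIRST(Decl) ∪ FIRST(Expr) ∪ {e} = { e, n, q }.
Union: FIRST(Item) = { e, n, q, '' }.

{ e, n, q, '' }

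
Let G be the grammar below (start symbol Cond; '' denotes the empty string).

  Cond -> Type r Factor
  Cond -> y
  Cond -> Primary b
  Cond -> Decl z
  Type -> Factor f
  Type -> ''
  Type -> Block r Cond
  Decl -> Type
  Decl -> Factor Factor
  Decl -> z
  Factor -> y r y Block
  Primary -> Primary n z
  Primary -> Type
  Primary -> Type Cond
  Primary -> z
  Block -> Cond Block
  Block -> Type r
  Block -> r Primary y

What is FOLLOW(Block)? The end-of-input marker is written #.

{ #, b, f, n, r, y, z }

In Type -> Block r Cond: add FIRST(r Cond) = { r }.
In Factor -> y r y Block: Block is at the end, add FOLLOW(Factor) = { #, b, f, n, r, y, z }.
In Block -> Cond Block: Block is at the end, add FOLLOW(Block) = { #, b, f, n, r, y, z }.
Union: FOLLOW(Block) = { #, b, f, n, r, y, z }.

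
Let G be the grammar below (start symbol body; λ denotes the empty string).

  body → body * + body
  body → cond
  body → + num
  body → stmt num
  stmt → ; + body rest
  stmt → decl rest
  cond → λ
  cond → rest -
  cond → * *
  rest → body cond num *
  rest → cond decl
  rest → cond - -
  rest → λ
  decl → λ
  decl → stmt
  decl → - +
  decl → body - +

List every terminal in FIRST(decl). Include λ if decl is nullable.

{ *, +, -, ;, num, λ }

decl → λ contributes λ.
From decl → stmt: add FIRST(stmt) = { *, +, -, ;, num, λ } (including λ since stmt is nullable).
decl → - + contributes {-}.
From decl → body - +: body nullable, take FIRST(body) ∪ {-} = { *, +, -, ;, num }.
Union: FIRST(decl) = { *, +, -, ;, num, λ }.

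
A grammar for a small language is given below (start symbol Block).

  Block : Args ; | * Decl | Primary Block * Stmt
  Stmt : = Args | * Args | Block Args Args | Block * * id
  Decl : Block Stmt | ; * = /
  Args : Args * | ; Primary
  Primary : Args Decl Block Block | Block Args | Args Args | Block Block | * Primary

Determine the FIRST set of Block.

From Block : Args ;: add FIRST(Args) = { ; }.
Block : * Decl contributes {*}.
From Block : Primary Block * Stmt: add FIRST(Primary) = { *, ; }.
Union: FIRST(Block) = { *, ; }.

{ *, ; }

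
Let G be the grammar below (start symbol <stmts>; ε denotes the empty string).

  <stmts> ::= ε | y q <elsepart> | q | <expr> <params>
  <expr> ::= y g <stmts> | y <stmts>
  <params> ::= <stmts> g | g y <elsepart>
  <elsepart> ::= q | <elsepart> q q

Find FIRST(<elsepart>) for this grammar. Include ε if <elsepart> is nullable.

<elsepart> ::= q contributes {q}.
From <elsepart> ::= <elsepart> q q: add FIRST(<elsepart>) = { q }.
Union: FIRST(<elsepart>) = { q }.

{ q }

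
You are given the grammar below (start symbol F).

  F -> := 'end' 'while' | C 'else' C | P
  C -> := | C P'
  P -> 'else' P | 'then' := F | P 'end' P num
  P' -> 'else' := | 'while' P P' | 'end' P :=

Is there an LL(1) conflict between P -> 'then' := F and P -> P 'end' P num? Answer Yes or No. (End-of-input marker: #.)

Yes

FIRST('then' := F) = { 'then' } and FIRST(P 'end' P num) = { 'else', 'then' }.
Both contain 'then', so the two alternatives are not disjoint — LL(1) conflict.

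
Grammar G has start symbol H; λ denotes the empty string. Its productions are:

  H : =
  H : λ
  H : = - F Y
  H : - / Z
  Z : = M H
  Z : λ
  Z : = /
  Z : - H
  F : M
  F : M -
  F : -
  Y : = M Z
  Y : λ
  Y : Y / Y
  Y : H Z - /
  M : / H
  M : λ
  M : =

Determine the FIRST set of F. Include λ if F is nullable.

From F : M: add FIRST(M) = { /, =, λ } (including λ since M is nullable).
From F : M -: M nullable, take FIRST(M) ∪ {-} = { -, /, = }.
F : - contributes {-}.
Union: FIRST(F) = { -, /, =, λ }.

{ -, /, =, λ }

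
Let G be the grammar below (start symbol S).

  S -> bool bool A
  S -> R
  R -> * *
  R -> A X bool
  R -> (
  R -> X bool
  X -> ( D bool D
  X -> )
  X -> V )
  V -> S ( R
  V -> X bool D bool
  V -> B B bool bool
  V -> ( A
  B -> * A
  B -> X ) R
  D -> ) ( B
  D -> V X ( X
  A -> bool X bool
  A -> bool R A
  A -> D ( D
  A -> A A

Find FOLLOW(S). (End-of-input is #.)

S is the start symbol, so # ∈ FOLLOW(S).
In V -> S ( R: add FIRST(( R) = { ( }.
Union: FOLLOW(S) = { #, ( }.

{ #, ( }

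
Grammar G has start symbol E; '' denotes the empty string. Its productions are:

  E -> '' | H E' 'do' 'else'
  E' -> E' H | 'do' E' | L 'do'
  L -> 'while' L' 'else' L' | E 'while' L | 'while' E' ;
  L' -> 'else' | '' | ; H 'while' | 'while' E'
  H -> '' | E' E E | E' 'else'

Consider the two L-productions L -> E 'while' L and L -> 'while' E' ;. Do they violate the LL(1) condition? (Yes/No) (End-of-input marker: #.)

FIRST(E 'while' L) = { 'do', 'while' } and FIRST('while' E' ;) = { 'while' }.
Both contain 'while', so the two alternatives are not disjoint — LL(1) conflict.

Yes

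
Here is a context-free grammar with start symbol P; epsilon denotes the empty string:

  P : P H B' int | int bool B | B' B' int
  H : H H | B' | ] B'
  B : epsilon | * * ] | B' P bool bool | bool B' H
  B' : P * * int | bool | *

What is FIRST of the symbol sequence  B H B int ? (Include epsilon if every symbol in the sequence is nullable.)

{ *, ], bool, int }

Add FIRST(B)\{epsilon} = { *, bool, int }; B is nullable, continue.
Add FIRST(H) = { *, ], bool, int }; H is not nullable, stop.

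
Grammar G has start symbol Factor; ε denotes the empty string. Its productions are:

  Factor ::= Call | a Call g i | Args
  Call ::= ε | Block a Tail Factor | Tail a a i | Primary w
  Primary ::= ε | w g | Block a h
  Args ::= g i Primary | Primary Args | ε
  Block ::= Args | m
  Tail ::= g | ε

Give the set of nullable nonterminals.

{ Args, Block, Call, Factor, Primary, Tail }

Directly nullable (have an ε-production): Call, Primary, Args, Tail.
Block ::= Args with every symbol nullable, so Block is nullable.
Factor ::= Call with every symbol nullable, so Factor is nullable.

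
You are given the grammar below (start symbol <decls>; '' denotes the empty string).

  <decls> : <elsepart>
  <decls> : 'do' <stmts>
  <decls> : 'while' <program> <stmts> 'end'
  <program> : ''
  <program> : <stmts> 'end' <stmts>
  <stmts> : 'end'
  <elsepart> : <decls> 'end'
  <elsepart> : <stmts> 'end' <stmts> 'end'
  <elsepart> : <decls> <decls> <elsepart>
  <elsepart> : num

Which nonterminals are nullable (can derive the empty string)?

Directly nullable (have an ''-production): <program>.
No other nonterminal has a production whose RHS symbols are all nullable.

{ <program> }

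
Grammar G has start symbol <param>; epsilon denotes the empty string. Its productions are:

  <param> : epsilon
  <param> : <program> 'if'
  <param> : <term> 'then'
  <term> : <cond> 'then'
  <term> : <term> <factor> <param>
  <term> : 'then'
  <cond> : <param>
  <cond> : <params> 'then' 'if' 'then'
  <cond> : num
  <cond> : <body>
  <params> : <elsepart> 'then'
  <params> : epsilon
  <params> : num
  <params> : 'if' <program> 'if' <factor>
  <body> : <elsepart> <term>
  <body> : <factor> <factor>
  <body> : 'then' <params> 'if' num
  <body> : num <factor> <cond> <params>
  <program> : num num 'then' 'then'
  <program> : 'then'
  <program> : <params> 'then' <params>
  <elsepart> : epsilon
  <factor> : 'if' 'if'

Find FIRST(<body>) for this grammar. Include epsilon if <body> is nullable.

{ 'if', 'then', num }

From <body> : <elsepart> <term>: <elsepart> nullable, take FIRST(<elsepart>) ∪ FIRST(<term>) = { 'if', 'then', num }.
From <body> : <factor> <factor>: add FIRST(<factor>) = { 'if' }.
<body> : 'then' <params> 'if' num contributes {'then'}.
<body> : num <factor> <cond> <params> contributes {num}.
Union: FIRST(<body>) = { 'if', 'then', num }.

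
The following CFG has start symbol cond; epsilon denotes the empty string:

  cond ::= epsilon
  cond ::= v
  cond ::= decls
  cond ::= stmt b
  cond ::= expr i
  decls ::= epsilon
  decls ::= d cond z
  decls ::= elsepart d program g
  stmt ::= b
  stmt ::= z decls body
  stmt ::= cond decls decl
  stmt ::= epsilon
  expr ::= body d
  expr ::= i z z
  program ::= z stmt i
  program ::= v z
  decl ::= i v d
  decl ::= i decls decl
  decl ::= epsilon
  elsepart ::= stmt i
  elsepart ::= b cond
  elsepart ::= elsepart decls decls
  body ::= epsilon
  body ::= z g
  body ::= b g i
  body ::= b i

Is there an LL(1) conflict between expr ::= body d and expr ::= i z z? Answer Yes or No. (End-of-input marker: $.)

No

FIRST(body d) = { b, d, z } and FIRST(i z z) = { i }.
The FIRST sets are disjoint and neither alternative is nullable — no conflict.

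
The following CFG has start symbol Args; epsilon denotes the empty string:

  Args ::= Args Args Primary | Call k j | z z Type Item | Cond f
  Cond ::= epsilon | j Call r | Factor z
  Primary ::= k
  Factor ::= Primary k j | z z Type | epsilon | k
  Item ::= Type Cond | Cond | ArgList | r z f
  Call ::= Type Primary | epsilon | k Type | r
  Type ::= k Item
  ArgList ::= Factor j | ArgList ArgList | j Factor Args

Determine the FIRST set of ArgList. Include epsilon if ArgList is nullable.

{ j, k, z }

From ArgList ::= Factor j: Factor nullable, take FIRST(Factor) ∪ {j} = { j, k, z }.
From ArgList ::= ArgList ArgList: add FIRST(ArgList) = { j, k, z }.
ArgList ::= j Factor Args contributes {j}.
Union: FIRST(ArgList) = { j, k, z }.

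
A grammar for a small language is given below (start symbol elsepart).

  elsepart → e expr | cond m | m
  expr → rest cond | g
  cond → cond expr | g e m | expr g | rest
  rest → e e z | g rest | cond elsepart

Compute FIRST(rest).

rest → e e z contributes {e}.
rest → g rest contributes {g}.
From rest → cond elsepart: add FIRST(cond) = { e, g }.
Union: FIRST(rest) = { e, g }.

{ e, g }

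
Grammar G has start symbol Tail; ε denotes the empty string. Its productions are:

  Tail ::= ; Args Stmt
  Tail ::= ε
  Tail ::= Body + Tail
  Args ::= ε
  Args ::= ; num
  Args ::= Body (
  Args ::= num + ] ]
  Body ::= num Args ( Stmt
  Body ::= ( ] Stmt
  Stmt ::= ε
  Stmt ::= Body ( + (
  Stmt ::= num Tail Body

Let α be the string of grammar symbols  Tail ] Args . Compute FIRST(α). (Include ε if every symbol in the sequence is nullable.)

Add FIRST(Tail)\{ε} = { (, ;, num }; Tail is nullable, continue.
] is a terminal; add {]} and stop.

{ (, ;, ], num }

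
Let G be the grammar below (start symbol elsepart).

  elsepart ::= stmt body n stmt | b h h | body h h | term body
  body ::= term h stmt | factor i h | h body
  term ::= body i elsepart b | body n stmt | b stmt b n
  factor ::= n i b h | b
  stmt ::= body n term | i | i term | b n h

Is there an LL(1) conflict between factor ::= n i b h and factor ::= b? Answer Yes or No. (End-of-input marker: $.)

FIRST(n i b h) = { n } and FIRST(b) = { b }.
The FIRST sets are disjoint and neither alternative is nullable — no conflict.

No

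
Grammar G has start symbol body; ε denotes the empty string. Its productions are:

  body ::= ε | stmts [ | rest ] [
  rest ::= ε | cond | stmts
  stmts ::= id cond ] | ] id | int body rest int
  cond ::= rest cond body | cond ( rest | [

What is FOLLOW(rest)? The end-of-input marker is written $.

In body ::= rest ] [: add FIRST(] [) = { ] }.
In stmts ::= int body rest int: add FIRST(int) = { int }.
In cond ::= rest cond body: add FIRST(cond body) = { [, ], id, int }.
In cond ::= cond ( rest: rest is at the end, add FOLLOW(cond) = { (, [, ], id, int }.
Union: FOLLOW(rest) = { (, [, ], id, int }.

{ (, [, ], id, int }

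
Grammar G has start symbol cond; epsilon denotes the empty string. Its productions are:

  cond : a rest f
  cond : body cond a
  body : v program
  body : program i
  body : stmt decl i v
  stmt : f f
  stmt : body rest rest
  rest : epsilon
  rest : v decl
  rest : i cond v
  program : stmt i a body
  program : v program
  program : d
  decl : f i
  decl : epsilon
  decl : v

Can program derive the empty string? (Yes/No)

No

Nullable nonterminals: decl, rest.
No production of program has an RHS whose symbols are all nullable, so program is not nullable.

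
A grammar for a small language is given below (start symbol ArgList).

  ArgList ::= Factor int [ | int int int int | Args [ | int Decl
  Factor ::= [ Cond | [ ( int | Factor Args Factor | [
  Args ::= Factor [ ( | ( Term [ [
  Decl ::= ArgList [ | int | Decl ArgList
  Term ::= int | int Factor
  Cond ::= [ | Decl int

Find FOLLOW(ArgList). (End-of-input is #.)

ArgList is the start symbol, so # ∈ FOLLOW(ArgList).
In Decl ::= ArgList [: add FIRST([) = { [ }.
In Decl ::= Decl ArgList: ArgList is at the end, add FOLLOW(Decl) = { #, (, [, int }.
Union: FOLLOW(ArgList) = { #, (, [, int }.

{ #, (, [, int }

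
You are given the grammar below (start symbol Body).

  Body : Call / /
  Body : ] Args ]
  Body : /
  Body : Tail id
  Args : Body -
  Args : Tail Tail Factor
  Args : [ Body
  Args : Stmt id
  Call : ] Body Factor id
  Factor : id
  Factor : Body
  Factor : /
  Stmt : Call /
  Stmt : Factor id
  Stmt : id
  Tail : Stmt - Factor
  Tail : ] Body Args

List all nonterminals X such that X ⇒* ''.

{ } (none)

No nonterminal has an empty production or an RHS whose symbols are all nullable.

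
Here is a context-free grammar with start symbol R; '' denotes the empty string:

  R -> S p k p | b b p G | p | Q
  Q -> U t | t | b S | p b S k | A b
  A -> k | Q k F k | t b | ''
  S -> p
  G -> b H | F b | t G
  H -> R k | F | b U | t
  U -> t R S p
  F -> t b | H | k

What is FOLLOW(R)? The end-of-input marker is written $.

R is the start symbol, so $ ∈ FOLLOW(R).
In H -> R k: add FIRST(k) = { k }.
In U -> t R S p: add FIRST(S p) = { p }.
Union: FOLLOW(R) = { $, k, p }.

{ $, k, p }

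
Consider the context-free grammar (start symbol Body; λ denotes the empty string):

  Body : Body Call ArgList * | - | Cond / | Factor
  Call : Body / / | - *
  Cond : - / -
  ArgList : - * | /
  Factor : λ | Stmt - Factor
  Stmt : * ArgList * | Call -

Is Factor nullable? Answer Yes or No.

Factor has an λ-production, so Factor ⇒ λ.

Yes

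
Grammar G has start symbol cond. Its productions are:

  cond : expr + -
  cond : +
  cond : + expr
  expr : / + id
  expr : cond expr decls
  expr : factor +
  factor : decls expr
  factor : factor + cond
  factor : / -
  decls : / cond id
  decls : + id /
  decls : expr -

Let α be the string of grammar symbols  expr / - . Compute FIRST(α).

{ +, / }

Add FIRST(expr) = { +, / }; expr is not nullable, stop.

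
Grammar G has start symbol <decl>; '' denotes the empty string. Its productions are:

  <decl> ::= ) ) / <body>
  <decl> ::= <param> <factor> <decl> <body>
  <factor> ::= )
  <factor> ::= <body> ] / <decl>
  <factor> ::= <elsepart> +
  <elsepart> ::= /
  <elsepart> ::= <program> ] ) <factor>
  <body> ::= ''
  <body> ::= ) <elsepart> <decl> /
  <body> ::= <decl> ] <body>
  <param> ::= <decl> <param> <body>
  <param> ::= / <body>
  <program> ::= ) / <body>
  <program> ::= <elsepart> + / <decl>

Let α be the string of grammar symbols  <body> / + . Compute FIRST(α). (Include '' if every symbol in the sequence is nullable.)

{ ), / }

Add FIRST(<body>)\{''} = { ), / }; <body> is nullable, continue.
/ is a terminal; add {/} and stop.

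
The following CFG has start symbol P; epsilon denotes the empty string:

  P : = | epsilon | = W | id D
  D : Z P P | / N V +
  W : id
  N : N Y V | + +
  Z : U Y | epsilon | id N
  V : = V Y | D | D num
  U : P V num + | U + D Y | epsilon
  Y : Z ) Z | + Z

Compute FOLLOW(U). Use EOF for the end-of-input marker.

In Z : U Y: add FIRST(Y) = { ), +, /, =, id, num }.
In U : U + D Y: add FIRST(+ D Y) = { + }.
Union: FOLLOW(U) = { ), +, /, =, id, num }.

{ ), +, /, =, id, num }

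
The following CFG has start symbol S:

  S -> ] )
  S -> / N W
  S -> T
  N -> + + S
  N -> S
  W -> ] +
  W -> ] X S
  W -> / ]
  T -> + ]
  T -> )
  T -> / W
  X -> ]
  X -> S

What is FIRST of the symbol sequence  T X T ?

{ ), +, / }

Add FIRST(T) = { ), +, / }; T is not nullable, stop.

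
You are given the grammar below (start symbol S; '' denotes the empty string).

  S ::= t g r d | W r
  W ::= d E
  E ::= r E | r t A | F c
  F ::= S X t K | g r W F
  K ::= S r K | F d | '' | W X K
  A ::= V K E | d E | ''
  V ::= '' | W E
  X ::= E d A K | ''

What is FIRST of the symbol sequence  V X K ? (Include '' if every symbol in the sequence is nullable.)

{ d, g, r, t, '' }

Add FIRST(V)\{''} = { d }; V is nullable, continue.
Add FIRST(X)\{''} = { d, g, r, t }; X is nullable, continue.
Add FIRST(K)\{''} = { d, g, t }; K is nullable, continue.
Every symbol is nullable, so include ''.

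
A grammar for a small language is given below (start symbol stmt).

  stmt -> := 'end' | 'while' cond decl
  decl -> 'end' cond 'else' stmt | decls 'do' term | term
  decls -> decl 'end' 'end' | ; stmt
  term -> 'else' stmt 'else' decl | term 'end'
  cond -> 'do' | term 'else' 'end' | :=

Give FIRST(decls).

From decls -> decl 'end' 'end': add FIRST(decl) = { 'else', 'end', ; }.
decls -> ; stmt contributes {;}.
Union: FIRST(decls) = { 'else', 'end', ; }.

{ 'else', 'end', ; }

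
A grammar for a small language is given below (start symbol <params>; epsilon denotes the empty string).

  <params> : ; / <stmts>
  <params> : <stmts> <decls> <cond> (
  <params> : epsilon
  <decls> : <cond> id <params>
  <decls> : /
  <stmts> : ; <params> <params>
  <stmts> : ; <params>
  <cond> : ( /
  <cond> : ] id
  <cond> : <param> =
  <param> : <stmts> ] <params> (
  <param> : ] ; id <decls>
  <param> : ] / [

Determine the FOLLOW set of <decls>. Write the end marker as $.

{ (, ;, =, ] }

In <params> : <stmts> <decls> <cond> (: add FIRST(<cond> () = { (, ;, ] }.
In <param> : ] ; id <decls>: <decls> is at the end, add FOLLOW(<param>) = { = }.
Union: FOLLOW(<decls>) = { (, ;, =, ] }.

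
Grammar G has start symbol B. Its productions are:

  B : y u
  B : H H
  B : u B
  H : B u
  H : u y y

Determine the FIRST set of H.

From H : B u: add FIRST(B) = { u, y }.
H : u y y contributes {u}.
Union: FIRST(H) = { u, y }.

{ u, y }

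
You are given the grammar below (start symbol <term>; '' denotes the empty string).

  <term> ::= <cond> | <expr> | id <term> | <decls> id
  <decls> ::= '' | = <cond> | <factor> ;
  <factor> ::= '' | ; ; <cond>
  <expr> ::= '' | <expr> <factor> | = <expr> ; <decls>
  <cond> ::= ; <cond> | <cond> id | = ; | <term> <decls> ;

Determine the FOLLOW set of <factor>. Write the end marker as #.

In <decls> ::= <factor> ;: add FIRST(;) = { ; }.
In <expr> ::= <expr> <factor>: <factor> is at the end, add FOLLOW(<expr>) = { #, ;, = }.
Union: FOLLOW(<factor>) = { #, ;, = }.

{ #, ;, = }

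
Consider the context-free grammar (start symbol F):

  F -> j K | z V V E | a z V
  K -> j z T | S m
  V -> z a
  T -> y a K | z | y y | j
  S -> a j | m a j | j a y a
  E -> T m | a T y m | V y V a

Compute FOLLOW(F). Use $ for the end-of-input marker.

F is the start symbol, so $ ∈ FOLLOW(F).
Union: FOLLOW(F) = { $ }.

{ $ }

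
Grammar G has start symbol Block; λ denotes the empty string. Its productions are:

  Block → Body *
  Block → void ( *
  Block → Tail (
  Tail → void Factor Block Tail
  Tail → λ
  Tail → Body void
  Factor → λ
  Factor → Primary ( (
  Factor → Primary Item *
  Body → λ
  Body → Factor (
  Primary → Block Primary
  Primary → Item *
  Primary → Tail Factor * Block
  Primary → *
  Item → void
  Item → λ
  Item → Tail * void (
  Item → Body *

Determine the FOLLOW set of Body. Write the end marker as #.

{ *, void }

In Block → Body *: add FIRST(*) = { * }.
In Tail → Body void: add FIRST(void) = { void }.
In Item → Body *: add FIRST(*) = { * }.
Union: FOLLOW(Body) = { *, void }.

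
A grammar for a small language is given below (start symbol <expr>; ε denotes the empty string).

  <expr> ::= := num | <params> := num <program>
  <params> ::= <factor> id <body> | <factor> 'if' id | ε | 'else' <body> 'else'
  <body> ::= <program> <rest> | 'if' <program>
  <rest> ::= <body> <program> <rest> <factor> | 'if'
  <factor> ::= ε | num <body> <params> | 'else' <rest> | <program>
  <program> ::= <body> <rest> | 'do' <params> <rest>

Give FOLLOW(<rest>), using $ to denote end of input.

{ $, 'do', 'else', 'if', :=, id, num }

In <body> ::= <program> <rest>: <rest> is at the end, add FOLLOW(<body>) = { $, 'do', 'else', 'if', :=, id, num }.
In <rest> ::= <body> <program> <rest> <factor>: add FIRST(<factor>)\{ε} = { 'do', 'else', 'if', num }.
  Since <factor> is nullable, also add FOLLOW(<rest>) = { $, 'do', 'else', 'if', :=, id, num }.
In <factor> ::= 'else' <rest>: <rest> is at the end, add FOLLOW(<factor>) = { $, 'do', 'else', 'if', :=, id, num }.
In <program> ::= <body> <rest>: <rest> is at the end, add FOLLOW(<program>) = { $, 'do', 'else', 'if', :=, id, num }.
In <program> ::= 'do' <params> <rest>: <rest> is at the end, add FOLLOW(<program>) = { $, 'do', 'else', 'if', :=, id, num }.
Union: FOLLOW(<rest>) = { $, 'do', 'else', 'if', :=, id, num }.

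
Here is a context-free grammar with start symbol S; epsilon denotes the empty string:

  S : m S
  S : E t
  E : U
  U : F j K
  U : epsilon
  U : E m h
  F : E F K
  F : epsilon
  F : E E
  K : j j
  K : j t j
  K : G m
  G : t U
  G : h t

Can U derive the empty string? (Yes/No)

U has an epsilon-production, so U ⇒ epsilon.

Yes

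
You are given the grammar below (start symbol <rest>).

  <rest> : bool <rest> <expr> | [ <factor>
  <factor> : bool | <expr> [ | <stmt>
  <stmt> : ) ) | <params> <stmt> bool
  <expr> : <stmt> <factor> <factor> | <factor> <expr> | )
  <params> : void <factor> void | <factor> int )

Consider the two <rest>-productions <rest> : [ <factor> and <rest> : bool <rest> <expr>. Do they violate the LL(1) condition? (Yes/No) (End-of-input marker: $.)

No

FIRST([ <factor>) = { [ } and FIRST(bool <rest> <expr>) = { bool }.
The FIRST sets are disjoint and neither alternative is nullable — no conflict.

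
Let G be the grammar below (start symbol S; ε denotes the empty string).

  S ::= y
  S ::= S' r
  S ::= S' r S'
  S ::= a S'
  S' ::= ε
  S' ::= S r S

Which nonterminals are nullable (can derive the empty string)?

Directly nullable (have an ε-production): S'.
No other nonterminal has a production whose RHS symbols are all nullable.

{ S' }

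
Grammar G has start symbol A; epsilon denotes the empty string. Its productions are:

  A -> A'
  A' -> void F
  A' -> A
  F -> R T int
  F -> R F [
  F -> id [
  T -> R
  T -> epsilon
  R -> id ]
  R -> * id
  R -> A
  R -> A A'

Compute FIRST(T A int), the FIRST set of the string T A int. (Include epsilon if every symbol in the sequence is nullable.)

Add FIRST(T)\{epsilon} = { *, id, void }; T is nullable, continue.
Add FIRST(A) = { void }; A is not nullable, stop.

{ *, id, void }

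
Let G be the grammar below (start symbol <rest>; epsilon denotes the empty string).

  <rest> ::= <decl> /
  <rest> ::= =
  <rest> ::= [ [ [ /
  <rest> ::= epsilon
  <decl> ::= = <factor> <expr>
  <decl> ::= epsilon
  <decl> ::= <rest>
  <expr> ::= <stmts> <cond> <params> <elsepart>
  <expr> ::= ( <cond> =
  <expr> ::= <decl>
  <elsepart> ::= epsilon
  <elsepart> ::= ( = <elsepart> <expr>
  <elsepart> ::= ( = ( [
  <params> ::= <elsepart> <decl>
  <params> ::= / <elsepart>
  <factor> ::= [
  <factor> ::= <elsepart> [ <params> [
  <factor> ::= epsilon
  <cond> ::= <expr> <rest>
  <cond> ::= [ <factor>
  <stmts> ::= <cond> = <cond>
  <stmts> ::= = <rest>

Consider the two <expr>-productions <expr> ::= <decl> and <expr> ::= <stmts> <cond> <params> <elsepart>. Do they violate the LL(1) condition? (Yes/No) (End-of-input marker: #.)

FIRST(<decl>) = { /, =, [, epsilon } and FIRST(<stmts> <cond> <params> <elsepart>) = { (, /, =, [ }.
Both contain /, so the two alternatives are not disjoint — LL(1) conflict.

Yes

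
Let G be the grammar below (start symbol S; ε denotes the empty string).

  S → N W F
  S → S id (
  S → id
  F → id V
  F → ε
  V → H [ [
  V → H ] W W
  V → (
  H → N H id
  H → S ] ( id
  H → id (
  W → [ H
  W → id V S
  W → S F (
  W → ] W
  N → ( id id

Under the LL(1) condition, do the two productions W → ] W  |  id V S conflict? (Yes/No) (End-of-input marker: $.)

No

FIRST(] W) = { ] } and FIRST(id V S) = { id }.
The FIRST sets are disjoint and neither alternative is nullable — no conflict.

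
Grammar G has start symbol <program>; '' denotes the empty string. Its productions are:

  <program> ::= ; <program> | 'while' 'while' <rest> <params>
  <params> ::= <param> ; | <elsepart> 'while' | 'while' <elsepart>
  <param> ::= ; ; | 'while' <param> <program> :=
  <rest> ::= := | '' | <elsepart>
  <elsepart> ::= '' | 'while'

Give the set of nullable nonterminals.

{ <elsepart>, <rest> }

Directly nullable (have an ''-production): <rest>, <elsepart>.
No other nonterminal has a production whose RHS symbols are all nullable.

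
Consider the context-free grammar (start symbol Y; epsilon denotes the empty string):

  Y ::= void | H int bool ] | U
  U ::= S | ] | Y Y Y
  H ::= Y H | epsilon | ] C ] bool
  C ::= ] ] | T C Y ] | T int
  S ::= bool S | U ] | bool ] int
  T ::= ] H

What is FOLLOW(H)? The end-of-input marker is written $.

{ ], int }

In Y ::= H int bool ]: add FIRST(int bool ]) = { int }.
In H ::= Y H: H is at the end, add FOLLOW(H) = { ], int }.
In T ::= ] H: H is at the end, add FOLLOW(T) = { ], int }.
Union: FOLLOW(H) = { ], int }.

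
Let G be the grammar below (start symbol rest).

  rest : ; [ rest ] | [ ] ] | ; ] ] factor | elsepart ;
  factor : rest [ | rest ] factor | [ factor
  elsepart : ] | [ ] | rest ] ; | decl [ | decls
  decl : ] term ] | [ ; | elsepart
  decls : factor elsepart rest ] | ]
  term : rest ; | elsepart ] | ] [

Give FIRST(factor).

{ ;, [, ] }

From factor : rest [: add FIRST(rest) = { ;, [, ] }.
From factor : rest ] factor: add FIRST(rest) = { ;, [, ] }.
factor : [ factor contributes {[}.
Union: FIRST(factor) = { ;, [, ] }.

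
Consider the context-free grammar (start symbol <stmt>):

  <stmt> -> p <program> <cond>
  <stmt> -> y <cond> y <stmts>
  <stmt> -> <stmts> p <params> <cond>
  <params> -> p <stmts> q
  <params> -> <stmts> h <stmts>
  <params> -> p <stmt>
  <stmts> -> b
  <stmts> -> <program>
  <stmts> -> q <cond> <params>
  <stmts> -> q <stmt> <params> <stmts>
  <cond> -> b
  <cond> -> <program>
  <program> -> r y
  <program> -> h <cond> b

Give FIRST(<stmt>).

{ b, h, p, q, r, y }

<stmt> -> p <program> <cond> contributes {p}.
<stmt> -> y <cond> y <stmts> contributes {y}.
From <stmt> -> <stmts> p <params> <cond>: add FIRST(<stmts>) = { b, h, q, r }.
Union: FIRST(<stmt>) = { b, h, p, q, r, y }.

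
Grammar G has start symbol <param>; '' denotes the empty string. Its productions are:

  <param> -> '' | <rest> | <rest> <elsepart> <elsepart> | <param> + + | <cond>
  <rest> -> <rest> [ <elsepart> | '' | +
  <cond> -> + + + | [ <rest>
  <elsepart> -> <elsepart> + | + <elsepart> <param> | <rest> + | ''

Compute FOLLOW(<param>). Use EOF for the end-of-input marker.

<param> is the start symbol, so EOF ∈ FOLLOW(<param>).
In <param> -> <param> + +: add FIRST(+ +) = { + }.
In <elsepart> -> + <elsepart> <param>: <param> is at the end, add FOLLOW(<elsepart>) = { EOF, +, [ }.
Union: FOLLOW(<param>) = { EOF, +, [ }.

{ EOF, +, [ }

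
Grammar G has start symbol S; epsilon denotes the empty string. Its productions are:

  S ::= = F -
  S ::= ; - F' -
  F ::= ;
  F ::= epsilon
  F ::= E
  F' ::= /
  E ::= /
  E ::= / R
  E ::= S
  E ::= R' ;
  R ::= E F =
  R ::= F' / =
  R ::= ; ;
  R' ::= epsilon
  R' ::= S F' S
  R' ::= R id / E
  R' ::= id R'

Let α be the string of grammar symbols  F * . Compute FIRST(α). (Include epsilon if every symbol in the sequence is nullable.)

{ *, /, ;, =, id }

Add FIRST(F)\{epsilon} = { /, ;, =, id }; F is nullable, continue.
* is a terminal; add {*} and stop.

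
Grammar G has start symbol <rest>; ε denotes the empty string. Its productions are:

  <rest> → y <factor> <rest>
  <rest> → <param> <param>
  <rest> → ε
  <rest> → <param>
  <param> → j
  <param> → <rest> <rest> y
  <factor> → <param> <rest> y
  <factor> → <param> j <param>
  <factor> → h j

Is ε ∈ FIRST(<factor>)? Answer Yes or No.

No

Nullable nonterminals: <rest>.
No production of <factor> has an RHS whose symbols are all nullable, so <factor> is not nullable.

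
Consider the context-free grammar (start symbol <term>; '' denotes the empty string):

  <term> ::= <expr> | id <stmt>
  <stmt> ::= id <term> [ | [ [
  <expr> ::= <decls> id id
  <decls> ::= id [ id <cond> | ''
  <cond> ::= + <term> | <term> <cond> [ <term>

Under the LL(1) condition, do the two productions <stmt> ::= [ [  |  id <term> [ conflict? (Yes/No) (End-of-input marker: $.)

No

FIRST([ [) = { [ } and FIRST(id <term> [) = { id }.
The FIRST sets are disjoint and neither alternative is nullable — no conflict.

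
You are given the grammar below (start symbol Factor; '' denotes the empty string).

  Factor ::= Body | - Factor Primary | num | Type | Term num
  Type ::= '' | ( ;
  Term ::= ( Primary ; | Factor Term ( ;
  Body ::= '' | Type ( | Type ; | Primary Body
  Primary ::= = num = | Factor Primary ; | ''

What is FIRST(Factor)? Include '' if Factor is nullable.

From Factor ::= Body: add FIRST(Body) = { (, -, ;, =, num, '' } (including '' since Body is nullable).
Factor ::= - Factor Primary contributes {-}.
Factor ::= num contributes {num}.
From Factor ::= Type: add FIRST(Type) = { (, '' } (including '' since Type is nullable).
From Factor ::= Term num: add FIRST(Term) = { (, -, ;, =, num }.
Union: FIRST(Factor) = { (, -, ;, =, num, '' }.

{ (, -, ;, =, num, '' }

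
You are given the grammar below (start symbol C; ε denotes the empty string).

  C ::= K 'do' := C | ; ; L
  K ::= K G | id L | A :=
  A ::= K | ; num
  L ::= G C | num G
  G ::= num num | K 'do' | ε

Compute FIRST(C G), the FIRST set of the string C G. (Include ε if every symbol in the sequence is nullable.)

Add FIRST(C) = { ;, id }; C is not nullable, stop.

{ ;, id }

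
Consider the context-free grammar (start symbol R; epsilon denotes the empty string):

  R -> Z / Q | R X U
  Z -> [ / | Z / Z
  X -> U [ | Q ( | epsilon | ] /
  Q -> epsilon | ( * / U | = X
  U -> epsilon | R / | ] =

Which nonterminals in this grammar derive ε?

Directly nullable (have an epsilon-production): X, Q, U.
No other nonterminal has a production whose RHS symbols are all nullable.

{ Q, U, X }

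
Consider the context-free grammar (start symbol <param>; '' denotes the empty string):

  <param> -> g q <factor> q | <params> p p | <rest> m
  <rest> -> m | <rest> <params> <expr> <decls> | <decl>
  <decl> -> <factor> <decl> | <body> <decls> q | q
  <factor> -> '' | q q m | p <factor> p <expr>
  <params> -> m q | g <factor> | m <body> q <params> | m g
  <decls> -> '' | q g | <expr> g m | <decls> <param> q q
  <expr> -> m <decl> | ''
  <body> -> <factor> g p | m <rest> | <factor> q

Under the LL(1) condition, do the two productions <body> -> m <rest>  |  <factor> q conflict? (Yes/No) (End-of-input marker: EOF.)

No

FIRST(m <rest>) = { m } and FIRST(<factor> q) = { p, q }.
The FIRST sets are disjoint and neither alternative is nullable — no conflict.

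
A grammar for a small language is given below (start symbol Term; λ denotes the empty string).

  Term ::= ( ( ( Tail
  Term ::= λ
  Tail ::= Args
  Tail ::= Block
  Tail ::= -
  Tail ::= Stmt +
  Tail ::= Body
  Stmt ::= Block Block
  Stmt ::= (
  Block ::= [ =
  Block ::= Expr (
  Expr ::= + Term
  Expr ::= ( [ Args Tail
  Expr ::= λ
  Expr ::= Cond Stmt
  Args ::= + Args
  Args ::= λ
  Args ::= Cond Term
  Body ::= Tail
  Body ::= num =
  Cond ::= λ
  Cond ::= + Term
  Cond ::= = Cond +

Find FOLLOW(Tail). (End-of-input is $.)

In Term ::= ( ( ( Tail: Tail is at the end, add FOLLOW(Term) = { $, (, +, -, =, [, num }.
In Expr ::= ( [ Args Tail: Tail is at the end, add FOLLOW(Expr) = { ( }.
In Body ::= Tail: Tail is at the end, add FOLLOW(Body) = { $, (, +, -, =, [, num }.
Union: FOLLOW(Tail) = { $, (, +, -, =, [, num }.

{ $, (, +, -, =, [, num }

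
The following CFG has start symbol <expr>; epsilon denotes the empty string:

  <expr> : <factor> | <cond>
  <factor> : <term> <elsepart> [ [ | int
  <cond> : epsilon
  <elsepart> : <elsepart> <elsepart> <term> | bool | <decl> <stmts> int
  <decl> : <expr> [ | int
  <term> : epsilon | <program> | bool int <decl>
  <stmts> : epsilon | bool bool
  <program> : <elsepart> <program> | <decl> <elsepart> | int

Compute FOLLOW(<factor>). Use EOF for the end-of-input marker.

{ EOF, [ }

In <expr> : <factor>: <factor> is at the end, add FOLLOW(<expr>) = { EOF, [ }.
Union: FOLLOW(<factor>) = { EOF, [ }.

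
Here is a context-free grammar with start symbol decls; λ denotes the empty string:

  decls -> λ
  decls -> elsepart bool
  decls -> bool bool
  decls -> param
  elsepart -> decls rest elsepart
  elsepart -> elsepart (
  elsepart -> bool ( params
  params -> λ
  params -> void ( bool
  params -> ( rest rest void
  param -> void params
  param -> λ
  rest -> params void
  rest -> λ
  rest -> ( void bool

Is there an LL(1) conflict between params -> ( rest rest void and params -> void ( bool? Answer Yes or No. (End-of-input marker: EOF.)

No

FIRST(( rest rest void) = { ( } and FIRST(void ( bool) = { void }.
The FIRST sets are disjoint and neither alternative is nullable — no conflict.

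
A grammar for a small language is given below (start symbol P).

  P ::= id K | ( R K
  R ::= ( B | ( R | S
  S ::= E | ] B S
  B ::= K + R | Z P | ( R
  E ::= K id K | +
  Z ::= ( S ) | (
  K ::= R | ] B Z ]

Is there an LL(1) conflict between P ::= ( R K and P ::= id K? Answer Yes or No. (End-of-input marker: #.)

No

FIRST(( R K) = { ( } and FIRST(id K) = { id }.
The FIRST sets are disjoint and neither alternative is nullable — no conflict.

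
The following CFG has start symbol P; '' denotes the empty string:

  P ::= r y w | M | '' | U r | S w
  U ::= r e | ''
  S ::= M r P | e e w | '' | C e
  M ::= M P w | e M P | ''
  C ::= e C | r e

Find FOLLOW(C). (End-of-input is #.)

In S ::= C e: add FIRST(e) = { e }.
In C ::= e C: C is at the end, add FOLLOW(C) = { e }.
Union: FOLLOW(C) = { e }.

{ e }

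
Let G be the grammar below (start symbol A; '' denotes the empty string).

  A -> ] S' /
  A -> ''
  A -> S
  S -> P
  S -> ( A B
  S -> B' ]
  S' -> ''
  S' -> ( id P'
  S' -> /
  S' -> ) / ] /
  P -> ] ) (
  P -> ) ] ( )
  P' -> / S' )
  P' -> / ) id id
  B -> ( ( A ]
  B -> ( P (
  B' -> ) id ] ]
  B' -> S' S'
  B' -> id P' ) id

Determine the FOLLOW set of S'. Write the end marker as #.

{ (, ), /, ] }

In A -> ] S' /: add FIRST(/) = { / }.
In P' -> / S' ): add FIRST()) = { ) }.
In B' -> S' S': add FIRST(S')\{''} = { (, ), / }.
  Since S' is nullable, also add FOLLOW(B') = { ] }.
In B' -> S' S': S' is at the end, add FOLLOW(B') = { ] }.
Union: FOLLOW(S') = { (, ), /, ] }.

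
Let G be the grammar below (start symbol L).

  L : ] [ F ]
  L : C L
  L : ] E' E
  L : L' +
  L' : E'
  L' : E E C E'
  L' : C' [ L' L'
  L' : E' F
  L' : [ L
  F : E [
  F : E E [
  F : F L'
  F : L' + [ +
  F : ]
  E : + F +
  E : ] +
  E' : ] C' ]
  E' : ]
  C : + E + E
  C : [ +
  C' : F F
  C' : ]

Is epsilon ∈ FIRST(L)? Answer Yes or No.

No

No nonterminal in this grammar is nullable.
No production of L has an RHS whose symbols are all nullable, so L is not nullable.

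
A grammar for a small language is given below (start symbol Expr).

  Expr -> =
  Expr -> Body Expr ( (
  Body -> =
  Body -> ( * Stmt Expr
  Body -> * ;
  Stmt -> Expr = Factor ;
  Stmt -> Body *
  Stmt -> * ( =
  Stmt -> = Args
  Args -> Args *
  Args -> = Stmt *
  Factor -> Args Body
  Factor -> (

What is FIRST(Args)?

From Args -> Args *: add FIRST(Args) = { = }.
Args -> = Stmt * contributes {=}.
Union: FIRST(Args) = { = }.

{ = }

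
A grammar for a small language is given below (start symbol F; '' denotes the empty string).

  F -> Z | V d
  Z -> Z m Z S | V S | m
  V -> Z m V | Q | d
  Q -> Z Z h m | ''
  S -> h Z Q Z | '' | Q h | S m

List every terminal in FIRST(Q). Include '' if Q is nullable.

{ d, h, m, '' }

From Q -> Z Z h m: Z, Z nullable, take FIRST(Z) ∪ FIRST(Z) ∪ {h} = { d, h, m }.
Q -> '' contributes ''.
Union: FIRST(Q) = { d, h, m, '' }.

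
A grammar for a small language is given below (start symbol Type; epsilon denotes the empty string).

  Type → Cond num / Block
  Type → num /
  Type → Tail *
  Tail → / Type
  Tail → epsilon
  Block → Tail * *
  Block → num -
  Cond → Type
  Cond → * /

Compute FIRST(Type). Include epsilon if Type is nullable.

{ *, /, num }

From Type → Cond num / Block: add FIRST(Cond) = { *, /, num }.
Type → num / contributes {num}.
From Type → Tail *: Tail nullable, take FIRST(Tail) ∪ {*} = { *, / }.
Union: FIRST(Type) = { *, /, num }.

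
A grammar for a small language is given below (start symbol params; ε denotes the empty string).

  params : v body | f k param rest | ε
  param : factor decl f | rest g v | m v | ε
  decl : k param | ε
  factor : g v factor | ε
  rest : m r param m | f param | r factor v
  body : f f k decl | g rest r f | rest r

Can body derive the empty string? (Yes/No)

Nullable nonterminals: decl, factor, param, params.
No production of body has an RHS whose symbols are all nullable, so body is not nullable.

No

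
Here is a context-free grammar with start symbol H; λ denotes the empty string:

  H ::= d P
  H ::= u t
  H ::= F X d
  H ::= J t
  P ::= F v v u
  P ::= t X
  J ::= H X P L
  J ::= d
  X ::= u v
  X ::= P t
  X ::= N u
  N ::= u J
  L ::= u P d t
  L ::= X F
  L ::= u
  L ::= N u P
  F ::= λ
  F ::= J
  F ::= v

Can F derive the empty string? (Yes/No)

F has an λ-production, so F ⇒ λ.

Yes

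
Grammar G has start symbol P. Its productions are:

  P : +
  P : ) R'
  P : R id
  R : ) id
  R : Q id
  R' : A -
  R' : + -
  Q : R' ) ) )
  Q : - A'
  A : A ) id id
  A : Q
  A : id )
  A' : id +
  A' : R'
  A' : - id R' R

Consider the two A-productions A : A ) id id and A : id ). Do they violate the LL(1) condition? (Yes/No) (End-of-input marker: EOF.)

Yes

FIRST(A ) id id) = { +, -, id } and FIRST(id )) = { id }.
Both contain id, so the two alternatives are not disjoint — LL(1) conflict.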